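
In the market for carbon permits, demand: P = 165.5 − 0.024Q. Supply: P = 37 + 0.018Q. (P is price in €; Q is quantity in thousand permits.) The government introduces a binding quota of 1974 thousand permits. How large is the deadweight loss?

Competitive equilibrium: 165.5 − 0.024Q = 37 + 0.018Q → Q* = 3059.5238, P* = 92.0714.
At Q = 1974: demand price = 165.5 − 0.024·1974 = 118.124; supply price = 37 + 0.018·1974 = 72.532.
ΔQ = 3059.5238 − 1974 = 1085.5238; wedge = 118.124 − 72.532 = 45.592.
Deadweight loss = ½ × 1085.5238 × 45.592 = €24745.60 thousand.

€24745.60 thousand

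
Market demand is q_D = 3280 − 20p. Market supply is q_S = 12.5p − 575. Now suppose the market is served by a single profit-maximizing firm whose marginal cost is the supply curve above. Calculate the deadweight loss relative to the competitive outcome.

In inverse form: demand p = 164 − 0.05q, supply p = 46 + 0.08q.
Competitive equilibrium: 164 − 0.05q = 46 + 0.08q → q* = 907.6923, p* = 118.6154.
Marginal revenue: MR = 164 − 0.1q. Set MR = MC: 164 − 0.1q = 46 + 0.08q → q_m = 655.5556.
Price p_m = 164 − 0.05·655.5556 = 131.2222; MC(q_m) = 46 + 0.08·655.5556 = 98.4444.
Competitive q* = 907.6923, so Δq = 252.1367; wedge = 131.2222 − 98.4444 = 32.7778.
DWL = ½ × 252.1367 × 32.7778 = 4132.24.

4132.24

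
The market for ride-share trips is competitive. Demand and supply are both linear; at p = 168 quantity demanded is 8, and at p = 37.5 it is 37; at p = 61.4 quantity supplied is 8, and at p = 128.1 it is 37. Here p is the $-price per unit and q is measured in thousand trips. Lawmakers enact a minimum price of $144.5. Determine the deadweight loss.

Demand slope = (37.5 − 168)/(37 − 8) = −4.5, so p = 204 − 4.5q.
Supply slope = (128.1 − 61.4)/(37 − 8) = 2.3, so p = 43 + 2.3q.
Competitive equilibrium: 204 − 4.5q = 43 + 2.3q → q* = 23.6765, p* = 97.4559.
At the floor p = 144.5, quantity demanded = (204 − 144.5)/4.5 = 13.2222.
Sellers' marginal cost at q' = 13.2222: 43 + 2.3·13.2222 = 73.4111.
Δq = 23.6765 − 13.2222 = 10.4543; wedge = 144.5 − 73.4111 = 71.0889.
Deadweight loss = ½ × 10.4543 × 71.0889 = $371.59 thousand.

$371.59 thousand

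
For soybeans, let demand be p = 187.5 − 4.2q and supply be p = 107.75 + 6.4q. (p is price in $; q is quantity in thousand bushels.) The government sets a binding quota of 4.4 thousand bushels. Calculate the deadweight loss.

Competitive equilibrium: 187.5 − 4.2q = 107.75 + 6.4q → q* = 7.5236, p* = 155.9009.
At q = 4.4: demand price = 187.5 − 4.2·4.4 = 169.02; supply price = 107.75 + 6.4·4.4 = 135.91.
Δq = 7.5236 − 4.4 = 3.1236; wedge = 169.02 − 135.91 = 33.11.
Welfare loss = ½ × 3.1236 × 33.11 = $51.71 thousand.

$51.71 thousand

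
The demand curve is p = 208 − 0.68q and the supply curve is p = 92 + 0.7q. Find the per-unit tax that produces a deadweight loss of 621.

41.4

Competitive equilibrium: 208 − 0.68q = 92 + 0.7q → q* = 84.058, p* = 150.8406.
A tax t gives Δq = t/1.38 and wedge t, so DWL = t²/2.76.
t²/2.76 = 621 → t² = 1713.96 → t = 41.4.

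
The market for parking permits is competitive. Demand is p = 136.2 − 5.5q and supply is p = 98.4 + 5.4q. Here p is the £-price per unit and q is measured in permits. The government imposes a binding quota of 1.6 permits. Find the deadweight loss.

Competitive equilibrium: 136.2 − 5.5q = 98.4 + 5.4q → q* = 3.4679, p* = 117.1266.
At q = 1.6: demand price = 136.2 − 5.5·1.6 = 127.4; supply price = 98.4 + 5.4·1.6 = 107.04.
Δq = 3.4679 − 1.6 = 1.8679; wedge = 127.4 − 107.04 = 20.36.
DWL = ½ × 1.8679 × 20.36 = £19.02.

£19.02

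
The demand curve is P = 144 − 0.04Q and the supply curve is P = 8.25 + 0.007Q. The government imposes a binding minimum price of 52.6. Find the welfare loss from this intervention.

Competitive equilibrium: 144 − 0.04Q = 8.25 + 0.007Q → Q* = 2888.2979, P* = 28.4681.
At the floor P = 52.6, quantity demanded = (144 − 52.6)/0.04 = 2285.
Sellers' marginal cost at Q' = 2285: 8.25 + 0.007·2285 = 24.245.
ΔQ = 2888.2979 − 2285 = 603.2979; wedge = 52.6 − 24.245 = 28.355.
DWL = ½ × 603.2979 × 28.355 = 8553.26.

8553.26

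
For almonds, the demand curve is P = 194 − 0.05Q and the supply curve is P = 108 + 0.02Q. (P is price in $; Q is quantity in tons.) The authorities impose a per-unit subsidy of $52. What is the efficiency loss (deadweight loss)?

Competitive equilibrium: 194 − 0.05Q = 108 + 0.02Q → Q* = 1228.5714, P* = 132.5714.
The subsidy lowers effective supply by 52: P = 56 + 0.02Q.
New quantity: 194 − 0.05Q = 56 + 0.02Q → Q' = 1971.4286.
Overproduction ΔQ = 1971.4286 − 1228.5714 = 742.8572; wedge = subsidy = 52.
The triangle = ½ × 742.8572 × 52 = $19314.29.

$19314.29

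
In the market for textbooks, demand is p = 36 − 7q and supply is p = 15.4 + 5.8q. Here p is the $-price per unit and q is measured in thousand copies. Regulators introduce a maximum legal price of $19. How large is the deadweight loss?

$6.26 thousand

Competitive equilibrium: 36 − 7q = 15.4 + 5.8q → q* = 1.6094, p* = 24.7344.
At the ceiling p = 19, quantity supplied = (19 − 15.4)/5.8 = 0.6207.
Willingness to pay at q' = 0.6207: 36 − 7·0.6207 = 31.6551.
Δq = 1.6094 − 0.6207 = 0.9887; wedge = 31.6551 − 19 = 12.6551.
Welfare loss = ½ × 0.9887 × 12.6551 = $6.26 thousand.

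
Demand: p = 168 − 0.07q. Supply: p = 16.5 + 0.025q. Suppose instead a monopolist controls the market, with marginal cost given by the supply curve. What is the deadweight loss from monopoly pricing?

Competitive equilibrium: 168 − 0.07q = 16.5 + 0.025q → q* = 1594.73684, p* = 56.36842.
Marginal revenue: MR = 168 − 0.14q. Set MR = MC: 168 − 0.14q = 16.5 + 0.025q → q_m = 918.18182.
Price p_m = 168 − 0.07·918.18182 = 103.72727; MC(q_m) = 16.5 + 0.025·918.18182 = 39.45455.
Competitive q* = 1594.73684, so Δq = 676.55502; wedge = 103.72727 − 39.45455 = 64.27272.
DWL = ½ × 676.55502 × 64.27272 = 21742.02.

21742.02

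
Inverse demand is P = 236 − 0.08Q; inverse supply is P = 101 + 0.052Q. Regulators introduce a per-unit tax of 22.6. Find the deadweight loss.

1934.70

Competitive equilibrium: 236 − 0.08Q = 101 + 0.052Q → Q* = 1022.7273, P* = 154.1818.
With the tax, the buyer price exceeds the seller price by 22.6: (236 − 0.08Q) − (101 + 0.052Q) = 22.6 → Q' = 851.5152.
ΔQ = 1022.7273 − 851.5152 = 171.2121; the wedge equals the tax, 22.6.
The triangle = ½ × 171.2121 × 22.6 = 1934.70.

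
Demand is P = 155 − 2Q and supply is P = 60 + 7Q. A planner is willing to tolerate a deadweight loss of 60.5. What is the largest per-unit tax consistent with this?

33

Competitive equilibrium: 155 − 2Q = 60 + 7Q → Q* = 10.5556, P* = 133.8889.
A tax t gives ΔQ = t/9 and wedge t, so DWL = t²/18.
t²/18 = 60.5 → t² = 1089 → t = 33.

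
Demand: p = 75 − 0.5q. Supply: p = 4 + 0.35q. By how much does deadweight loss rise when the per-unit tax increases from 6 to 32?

Competitive equilibrium: 75 − 0.5q = 4 + 0.35q → q* = 83.5294, p* = 33.2353.
For a per-unit tax t: Δq = t/0.85, so DWL = ½·t·(t/0.85) = t²/1.7.
At t = 6: DWL = 21.176. At t = 32: DWL = 602.353.
Increase = 602.353 − 21.176 = 581.18.

581.18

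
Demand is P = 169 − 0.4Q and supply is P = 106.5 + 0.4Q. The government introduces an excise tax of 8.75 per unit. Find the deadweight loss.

Competitive equilibrium: 169 − 0.4Q = 106.5 + 0.4Q → Q* = 78.125, P* = 137.75.
With the tax, the buyer price exceeds the seller price by 8.75: (169 − 0.4Q) − (106.5 + 0.4Q) = 8.75 → Q' = 67.1875.
ΔQ = 78.125 − 67.1875 = 10.9375; the wedge equals the tax, 8.75.
DWL = ½ × 10.9375 × 8.75 = 47.85.

47.85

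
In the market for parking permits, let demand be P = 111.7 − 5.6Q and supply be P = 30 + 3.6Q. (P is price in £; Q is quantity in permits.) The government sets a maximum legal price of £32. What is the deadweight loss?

£318.80

Competitive equilibrium: 111.7 − 5.6Q = 30 + 3.6Q → Q* = 8.88043, P* = 61.96957.
At the ceiling P = 32, quantity supplied = (32 − 30)/3.6 = 0.55556.
Willingness to pay at Q' = 0.55556: 111.7 − 5.6·0.55556 = 108.58886.
ΔQ = 8.88043 − 0.55556 = 8.32487; wedge = 108.58886 − 32 = 76.58886.
DWL = ½ × 8.32487 × 76.58886 = £318.80.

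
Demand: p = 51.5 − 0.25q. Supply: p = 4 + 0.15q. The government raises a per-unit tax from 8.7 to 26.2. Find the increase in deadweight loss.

Competitive equilibrium: 51.5 − 0.25q = 4 + 0.15q → q* = 118.75, p* = 21.8125.
For a per-unit tax t: Δq = t/0.4, so DWL = ½·t·(t/0.4) = t²/0.8.
At t = 8.7: DWL = 94.613. At t = 26.2: DWL = 858.05.
Increase = 858.05 − 94.613 = 763.44.

763.44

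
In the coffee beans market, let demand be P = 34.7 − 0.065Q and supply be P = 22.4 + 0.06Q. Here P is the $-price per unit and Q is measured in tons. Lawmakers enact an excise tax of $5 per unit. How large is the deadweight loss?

$100

Competitive equilibrium: 34.7 − 0.065Q = 22.4 + 0.06Q → Q* = 98.4, P* = 28.304.
With the tax, the buyer price exceeds the seller price by 5: (34.7 − 0.065Q) − (22.4 + 0.06Q) = 5 → Q' = 58.4.
ΔQ = 98.4 − 58.4 = 40; the wedge equals the tax, 5.
The triangle = ½ × 40 × 5 = $100.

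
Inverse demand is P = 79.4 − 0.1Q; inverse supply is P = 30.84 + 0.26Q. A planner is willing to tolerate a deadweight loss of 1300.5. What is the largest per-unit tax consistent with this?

30.6

Competitive equilibrium: 79.4 − 0.1Q = 30.84 + 0.26Q → Q* = 134.8889, P* = 65.9111.
A tax t gives ΔQ = t/0.36 and wedge t, so DWL = t²/0.72.
t²/0.72 = 1300.5 → t² = 936.36 → t = 30.6.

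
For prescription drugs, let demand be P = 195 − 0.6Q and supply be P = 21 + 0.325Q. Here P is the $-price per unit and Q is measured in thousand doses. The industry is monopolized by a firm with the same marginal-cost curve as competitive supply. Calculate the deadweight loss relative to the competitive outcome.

Competitive equilibrium: 195 − 0.6Q = 21 + 0.325Q → Q* = 188.1081, P* = 82.1351.
Marginal revenue: MR = 195 − 1.2Q. Set MR = MC: 195 − 1.2Q = 21 + 0.325Q → Q_m = 114.0984.
Price P_m = 195 − 0.6·114.0984 = 126.541; MC(Q_m) = 21 + 0.325·114.0984 = 58.082.
Competitive Q* = 188.1081, so ΔQ = 74.0097; wedge = 126.541 − 58.082 = 68.459.
Deadweight loss = ½ × 74.0097 × 68.459 = $2533.32 thousand.

$2533.32 thousand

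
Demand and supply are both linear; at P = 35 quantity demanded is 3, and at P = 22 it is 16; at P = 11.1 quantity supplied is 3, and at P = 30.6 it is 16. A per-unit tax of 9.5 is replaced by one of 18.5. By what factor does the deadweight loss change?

Demand slope = (22 − 35)/(16 − 3) = −1, so P = 38 − Q.
Supply slope = (30.6 − 11.1)/(16 − 3) = 1.5, so P = 6.6 + 1.5Q.
Competitive equilibrium: 38 − Q = 6.6 + 1.5Q → Q* = 12.56, P* = 25.44.
For a per-unit tax t: ΔQ = t/2.5, so DWL = ½·t·(t/2.5) = t²/5.
At t = 9.5: DWL = 18.05. At t = 18.5: DWL = 68.45.
Ratio = (18.5/9.5)² = 3.792.

3.792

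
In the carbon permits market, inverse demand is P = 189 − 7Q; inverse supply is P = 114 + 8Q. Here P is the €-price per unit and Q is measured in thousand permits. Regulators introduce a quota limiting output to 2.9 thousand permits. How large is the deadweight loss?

€33.075 thousand

Competitive equilibrium: 189 − 7Q = 114 + 8Q → Q* = 5, P* = 154.
At Q = 2.9: demand price = 189 − 7·2.9 = 168.7; supply price = 114 + 8·2.9 = 137.2.
ΔQ = 5 − 2.9 = 2.1; wedge = 168.7 − 137.2 = 31.5.
DWL = ½ × 2.1 × 31.5 = €33.075 thousand.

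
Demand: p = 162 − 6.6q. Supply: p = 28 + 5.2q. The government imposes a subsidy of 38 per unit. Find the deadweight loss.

Competitive equilibrium: 162 − 6.6q = 28 + 5.2q → q* = 11.3559, p* = 87.0508.
The subsidy lowers effective supply by 38: p = 5.2q − 10.
New quantity: 162 − 6.6q = 5.2q − 10 → q' = 14.5763.
Overproduction Δq = 14.5763 − 11.3559 = 3.2204; wedge = subsidy = 38.
Deadweight loss = ½ × 3.2204 × 38 = 61.19.

61.19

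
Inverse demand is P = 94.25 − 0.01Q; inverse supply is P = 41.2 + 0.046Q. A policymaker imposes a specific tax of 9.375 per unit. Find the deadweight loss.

Competitive equilibrium: 94.25 − 0.01Q = 41.2 + 0.046Q → Q* = 947.3214, P* = 84.7768.
With the tax, the buyer price exceeds the seller price by 9.375: (94.25 − 0.01Q) − (41.2 + 0.046Q) = 9.375 → Q' = 779.9107.
ΔQ = 947.3214 − 779.9107 = 167.4107; the wedge equals the tax, 9.375.
The triangle = ½ × 167.4107 × 9.375 = 784.74.

784.74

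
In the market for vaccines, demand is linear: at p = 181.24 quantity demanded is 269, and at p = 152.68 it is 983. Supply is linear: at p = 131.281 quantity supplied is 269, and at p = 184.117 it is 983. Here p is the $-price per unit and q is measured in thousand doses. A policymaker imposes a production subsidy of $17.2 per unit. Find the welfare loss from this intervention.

Demand slope = (152.68 − 181.24)/(983 − 269) = −0.04, so p = 192 − 0.04q.
Supply slope = (184.117 − 131.281)/(983 − 269) = 0.074, so p = 111.375 + 0.074q.
Competitive equilibrium: 192 − 0.04q = 111.375 + 0.074q → q* = 707.2368, p* = 163.7105.
The subsidy lowers effective supply by 17.2: p = 94.175 + 0.074q.
New quantity: 192 − 0.04q = 94.175 + 0.074q → q' = 858.114.
Overproduction Δq = 858.114 − 707.2368 = 150.8772; wedge = subsidy = 17.2.
The triangle = ½ × 150.8772 × 17.2 = $1297.54 thousand.

$1297.54 thousand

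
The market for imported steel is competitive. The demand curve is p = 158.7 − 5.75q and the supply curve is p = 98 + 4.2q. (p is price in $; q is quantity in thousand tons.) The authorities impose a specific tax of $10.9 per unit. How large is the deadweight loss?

Competitive equilibrium: 158.7 − 5.75q = 98 + 4.2q → q* = 6.1005, p* = 123.6221.
With the tax, the buyer price exceeds the seller price by 10.9: (158.7 − 5.75q) − (98 + 4.2q) = 10.9 → q' = 5.005.
Δq = 6.1005 − 5.005 = 1.0955; the wedge equals the tax, 10.9.
Deadweight loss = ½ × 1.0955 × 10.9 = $5.97 thousand.

$5.97 thousand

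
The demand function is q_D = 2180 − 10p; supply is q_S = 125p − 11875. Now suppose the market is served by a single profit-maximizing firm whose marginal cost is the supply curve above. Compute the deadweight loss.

16189.36

In inverse form: demand p = 218 − 0.1q, supply p = 95 + 0.008q.
Competitive equilibrium: 218 − 0.1q = 95 + 0.008q → q* = 1138.8889, p* = 104.1111.
Marginal revenue: MR = 218 − 0.2q. Set MR = MC: 218 − 0.2q = 95 + 0.008q → q_m = 591.3462.
Price p_m = 218 − 0.1·591.3462 = 158.8654; MC(q_m) = 95 + 0.008·591.3462 = 99.7308.
Competitive q* = 1138.8889, so Δq = 547.5427; wedge = 158.8654 − 99.7308 = 59.1346.
DWL = ½ × 547.5427 × 59.1346 = 16189.36.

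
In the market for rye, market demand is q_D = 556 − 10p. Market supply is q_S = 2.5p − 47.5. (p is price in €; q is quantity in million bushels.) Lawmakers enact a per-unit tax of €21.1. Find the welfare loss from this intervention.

€445.21 million

In inverse form: demand p = 55.6 − 0.1q, supply p = 19 + 0.4q.
Competitive equilibrium: 55.6 − 0.1q = 19 + 0.4q → q* = 73.2, p* = 48.28.
With the tax, the buyer price exceeds the seller price by 21.1: (55.6 − 0.1q) − (19 + 0.4q) = 21.1 → q' = 31.
Δq = 73.2 − 31 = 42.2; the wedge equals the tax, 21.1.
Deadweight loss = ½ × 42.2 × 21.1 = €445.21 million.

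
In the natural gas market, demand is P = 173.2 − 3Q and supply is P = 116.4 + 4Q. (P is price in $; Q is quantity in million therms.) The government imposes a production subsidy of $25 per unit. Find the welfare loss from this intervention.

$44.64 million

Competitive equilibrium: 173.2 − 3Q = 116.4 + 4Q → Q* = 8.1143, P* = 148.8571.
The subsidy lowers effective supply by 25: P = 91.4 + 4Q.
New quantity: 173.2 − 3Q = 91.4 + 4Q → Q' = 11.6857.
Overproduction ΔQ = 11.6857 − 8.1143 = 3.5714; wedge = subsidy = 25.
Deadweight loss = ½ × 3.5714 × 25 = $44.64 million.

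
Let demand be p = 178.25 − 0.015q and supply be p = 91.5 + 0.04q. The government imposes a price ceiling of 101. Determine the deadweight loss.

49362.25

Competitive equilibrium: 178.25 − 0.015q = 91.5 + 0.04q → q* = 1577.2727, p* = 154.5909.
At the ceiling p = 101, quantity supplied = (101 − 91.5)/0.04 = 237.5.
Willingness to pay at q' = 237.5: 178.25 − 0.015·237.5 = 174.6875.
Δq = 1577.2727 − 237.5 = 1339.7727; wedge = 174.6875 − 101 = 73.6875.
The triangle = ½ × 1339.7727 × 73.6875 = 49362.25.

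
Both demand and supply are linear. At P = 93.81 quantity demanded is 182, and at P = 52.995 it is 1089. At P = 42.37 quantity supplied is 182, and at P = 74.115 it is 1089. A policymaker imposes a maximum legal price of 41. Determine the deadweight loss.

Demand slope = (52.995 − 93.81)/(1089 − 182) = −0.045, so P = 102 − 0.045Q.
Supply slope = (74.115 − 42.37)/(1089 − 182) = 0.035, so P = 36 + 0.035Q.
Competitive equilibrium: 102 − 0.045Q = 36 + 0.035Q → Q* = 825, P* = 64.875.
At the ceiling P = 41, quantity supplied = (41 − 36)/0.035 = 142.85714.
Willingness to pay at Q' = 142.85714: 102 − 0.045·142.85714 = 95.57143.
ΔQ = 825 − 142.85714 = 682.14286; wedge = 95.57143 − 41 = 54.57143.
The triangle = ½ × 682.14286 × 54.57143 = 18612.76.

18612.76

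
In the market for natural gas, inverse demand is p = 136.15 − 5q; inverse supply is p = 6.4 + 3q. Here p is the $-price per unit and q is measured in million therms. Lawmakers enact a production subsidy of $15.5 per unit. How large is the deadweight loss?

Competitive equilibrium: 136.15 − 5q = 6.4 + 3q → q* = 16.2188, p* = 55.0563.
The subsidy lowers effective supply by 15.5: p = 3q − 9.1.
New quantity: 136.15 − 5q = 3q − 9.1 → q' = 18.1563.
Overproduction Δq = 18.1563 − 16.2188 = 1.9375; wedge = subsidy = 15.5.
DWL = ½ × 1.9375 × 15.5 = $15.02 million.

$15.02 million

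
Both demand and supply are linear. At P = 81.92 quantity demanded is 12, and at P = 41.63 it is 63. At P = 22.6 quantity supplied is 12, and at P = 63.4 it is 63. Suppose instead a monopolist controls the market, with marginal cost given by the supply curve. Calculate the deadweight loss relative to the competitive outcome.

212.96

Demand slope = (41.63 − 81.92)/(63 − 12) = −0.79, so P = 91.4 − 0.79Q.
Supply slope = (63.4 − 22.6)/(63 − 12) = 0.8, so P = 13 + 0.8Q.
Competitive equilibrium: 91.4 − 0.79Q = 13 + 0.8Q → Q* = 49.3082, P* = 52.4465.
Marginal revenue: MR = 91.4 − 1.58Q. Set MR = MC: 91.4 − 1.58Q = 13 + 0.8Q → Q_m = 32.9412.
Price P_m = 91.4 − 0.79·32.9412 = 65.3765; MC(Q_m) = 13 + 0.8·32.9412 = 39.353.
Competitive Q* = 49.3082, so ΔQ = 16.367; wedge = 65.3765 − 39.353 = 26.0235.
DWL = ½ × 16.367 × 26.0235 = 212.96.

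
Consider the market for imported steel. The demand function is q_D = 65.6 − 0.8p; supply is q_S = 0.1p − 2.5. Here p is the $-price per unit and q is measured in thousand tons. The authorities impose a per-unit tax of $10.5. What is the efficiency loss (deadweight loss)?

$4.90 thousand

In inverse form: demand p = 82 − 1.25q, supply p = 25 + 10q.
Competitive equilibrium: 82 − 1.25q = 25 + 10q → q* = 5.0667, p* = 75.6667.
With the tax, the buyer price exceeds the seller price by 10.5: (82 − 1.25q) − (25 + 10q) = 10.5 → q' = 4.1333.
Δq = 5.0667 − 4.1333 = 0.9334; the wedge equals the tax, 10.5.
Welfare loss = ½ × 0.9334 × 10.5 = $4.90 thousand.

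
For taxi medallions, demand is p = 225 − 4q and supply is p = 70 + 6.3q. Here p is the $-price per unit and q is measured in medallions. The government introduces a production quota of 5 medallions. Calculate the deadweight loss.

Competitive equilibrium: 225 − 4q = 70 + 6.3q → q* = 15.0485, p* = 164.8058.
At q = 5: demand price = 225 − 4·5 = 205; supply price = 70 + 6.3·5 = 101.5.
Δq = 15.0485 − 5 = 10.0485; wedge = 205 − 101.5 = 103.5.
Welfare loss = ½ × 10.0485 × 103.5 = $520.01.

$520.01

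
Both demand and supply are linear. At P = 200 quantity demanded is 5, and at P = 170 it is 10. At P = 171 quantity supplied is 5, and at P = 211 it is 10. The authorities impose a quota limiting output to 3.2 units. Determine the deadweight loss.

104.92

Demand slope = (170 − 200)/(10 − 5) = −6, so P = 230 − 6Q.
Supply slope = (211 − 171)/(10 − 5) = 8, so P = 131 + 8Q.
Competitive equilibrium: 230 − 6Q = 131 + 8Q → Q* = 7.07143, P* = 187.57143.
At Q = 3.2: demand price = 230 − 6·3.2 = 210.8; supply price = 131 + 8·3.2 = 156.6.
ΔQ = 7.07143 − 3.2 = 3.87143; wedge = 210.8 − 156.6 = 54.2.
Welfare loss = ½ × 3.87143 × 54.2 = 104.92.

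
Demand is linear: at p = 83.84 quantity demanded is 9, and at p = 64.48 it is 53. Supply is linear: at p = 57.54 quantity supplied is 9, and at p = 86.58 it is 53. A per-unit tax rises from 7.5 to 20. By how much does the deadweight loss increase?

Demand slope = (64.48 − 83.84)/(53 − 9) = −0.44, so p = 87.8 − 0.44q.
Supply slope = (86.58 − 57.54)/(53 − 9) = 0.66, so p = 51.6 + 0.66q.
Competitive equilibrium: 87.8 − 0.44q = 51.6 + 0.66q → q* = 32.9091, p* = 73.32.
For a per-unit tax t: Δq = t/1.1, so DWL = ½·t·(t/1.1) = t²/2.2.
At t = 7.5: DWL = 25.568. At t = 20: DWL = 181.818.
Increase = 181.818 − 25.568 = 156.25.

156.25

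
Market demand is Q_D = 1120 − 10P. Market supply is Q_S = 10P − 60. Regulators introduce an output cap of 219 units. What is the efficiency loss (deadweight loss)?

In inverse form: demand P = 112 − 0.1Q, supply P = 6 + 0.1Q.
Competitive equilibrium: 112 − 0.1Q = 6 + 0.1Q → Q* = 530, P* = 59.
At Q = 219: demand price = 112 − 0.1·219 = 90.1; supply price = 6 + 0.1·219 = 27.9.
ΔQ = 530 − 219 = 311; wedge = 90.1 − 27.9 = 62.2.
Welfare loss = ½ × 311 × 62.2 = 9672.10.

9672.10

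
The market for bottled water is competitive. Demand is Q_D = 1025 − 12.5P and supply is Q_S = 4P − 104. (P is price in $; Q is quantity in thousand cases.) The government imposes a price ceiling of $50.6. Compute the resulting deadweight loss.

$838.74 thousand

In inverse form: demand P = 82 − 0.08Q, supply P = 26 + 0.25Q.
Competitive equilibrium: 82 − 0.08Q = 26 + 0.25Q → Q* = 169.697, P* = 68.4242.
At the ceiling P = 50.6, quantity supplied = (50.6 − 26)/0.25 = 98.4.
Willingness to pay at Q' = 98.4: 82 − 0.08·98.4 = 74.128.
ΔQ = 169.697 − 98.4 = 71.297; wedge = 74.128 − 50.6 = 23.528.
Welfare loss = ½ × 71.297 × 23.528 = $838.74 thousand.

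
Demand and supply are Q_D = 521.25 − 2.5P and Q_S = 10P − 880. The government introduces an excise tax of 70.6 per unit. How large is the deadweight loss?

4984.36

In inverse form: demand P = 208.5 − 0.4Q, supply P = 88 + 0.1Q.
Competitive equilibrium: 208.5 − 0.4Q = 88 + 0.1Q → Q* = 241, P* = 112.1.
With the tax, the buyer price exceeds the seller price by 70.6: (208.5 − 0.4Q) − (88 + 0.1Q) = 70.6 → Q' = 99.8.
ΔQ = 241 − 99.8 = 141.2; the wedge equals the tax, 70.6.
DWL = ½ × 141.2 × 70.6 = 4984.36.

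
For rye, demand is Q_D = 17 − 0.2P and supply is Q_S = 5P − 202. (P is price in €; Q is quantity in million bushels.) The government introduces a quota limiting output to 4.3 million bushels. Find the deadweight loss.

In inverse form: demand P = 85 − 5Q, supply P = 40.4 + 0.2Q.
Competitive equilibrium: 85 − 5Q = 40.4 + 0.2Q → Q* = 8.5769, P* = 42.1154.
At Q = 4.3: demand price = 85 − 5·4.3 = 63.5; supply price = 40.4 + 0.2·4.3 = 41.26.
ΔQ = 8.5769 − 4.3 = 4.2769; wedge = 63.5 − 41.26 = 22.24.
The triangle = ½ × 4.2769 × 22.24 = €47.56 million.

€47.56 million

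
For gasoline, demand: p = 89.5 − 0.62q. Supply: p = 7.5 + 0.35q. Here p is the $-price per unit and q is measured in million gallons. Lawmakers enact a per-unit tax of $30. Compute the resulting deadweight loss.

$463.92 million

Competitive equilibrium: 89.5 − 0.62q = 7.5 + 0.35q → q* = 84.5361, p* = 37.0876.
With the tax, the buyer price exceeds the seller price by 30: (89.5 − 0.62q) − (7.5 + 0.35q) = 30 → q' = 53.6082.
Δq = 84.5361 − 53.6082 = 30.9279; the wedge equals the tax, 30.
Deadweight loss = ½ × 30.9279 × 30 = $463.92 million.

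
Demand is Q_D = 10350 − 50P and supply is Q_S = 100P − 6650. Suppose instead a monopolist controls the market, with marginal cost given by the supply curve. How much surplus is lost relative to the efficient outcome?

52640.67

In inverse form: demand P = 207 − 0.02Q, supply P = 66.5 + 0.01Q.
Competitive equilibrium: 207 − 0.02Q = 66.5 + 0.01Q → Q* = 4683.3333, P* = 113.3333.
Marginal revenue: MR = 207 − 0.04Q. Set MR = MC: 207 − 0.04Q = 66.5 + 0.01Q → Q_m = 2810.
Price P_m = 207 − 0.02·2810 = 150.8; MC(Q_m) = 66.5 + 0.01·2810 = 94.6.
Competitive Q* = 4683.3333, so ΔQ = 1873.3333; wedge = 150.8 − 94.6 = 56.2.
Deadweight loss = ½ × 1873.3333 × 56.2 = 52640.67.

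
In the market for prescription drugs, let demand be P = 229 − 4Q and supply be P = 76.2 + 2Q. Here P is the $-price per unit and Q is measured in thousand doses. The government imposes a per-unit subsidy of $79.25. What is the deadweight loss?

Competitive equilibrium: 229 − 4Q = 76.2 + 2Q → Q* = 25.4667, P* = 127.1333.
The subsidy lowers effective supply by 79.25: P = 2Q − 3.05.
New quantity: 229 − 4Q = 2Q − 3.05 → Q' = 38.675.
Overproduction ΔQ = 38.675 − 25.4667 = 13.2083; wedge = subsidy = 79.25.
The triangle = ½ × 13.2083 × 79.25 = $523.38 thousand.

$523.38 thousand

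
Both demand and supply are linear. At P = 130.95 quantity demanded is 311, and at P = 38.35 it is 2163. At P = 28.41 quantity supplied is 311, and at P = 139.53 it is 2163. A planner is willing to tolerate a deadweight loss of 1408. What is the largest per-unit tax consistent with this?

Demand slope = (38.35 − 130.95)/(2163 − 311) = −0.05, so P = 146.5 − 0.05Q.
Supply slope = (139.53 − 28.41)/(2163 − 311) = 0.06, so P = 9.75 + 0.06Q.
Competitive equilibrium: 146.5 − 0.05Q = 9.75 + 0.06Q → Q* = 1243.1818, P* = 84.3409.
A tax t gives ΔQ = t/0.11 and wedge t, so DWL = t²/0.22.
t²/0.22 = 1408 → t² = 309.76 → t = 17.6.

17.6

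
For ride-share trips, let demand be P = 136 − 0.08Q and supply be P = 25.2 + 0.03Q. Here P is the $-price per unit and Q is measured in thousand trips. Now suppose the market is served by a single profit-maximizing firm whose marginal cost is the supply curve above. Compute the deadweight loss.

$9893.04 thousand

Competitive equilibrium: 136 − 0.08Q = 25.2 + 0.03Q → Q* = 1007.27273, P* = 55.41818.
Marginal revenue: MR = 136 − 0.16Q. Set MR = MC: 136 − 0.16Q = 25.2 + 0.03Q → Q_m = 583.15789.
Price P_m = 136 − 0.08·583.15789 = 89.34737; MC(Q_m) = 25.2 + 0.03·583.15789 = 42.69474.
Competitive Q* = 1007.27273, so ΔQ = 424.11484; wedge = 89.34737 − 42.69474 = 46.65263.
DWL = ½ × 424.11484 × 46.65263 = $9893.04 thousand.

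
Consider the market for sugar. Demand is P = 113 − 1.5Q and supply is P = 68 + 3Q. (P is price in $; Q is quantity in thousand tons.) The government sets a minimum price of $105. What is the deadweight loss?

$49 thousand

Competitive equilibrium: 113 − 1.5Q = 68 + 3Q → Q* = 10, P* = 98.
At the floor P = 105, quantity demanded = (113 − 105)/1.5 = 5.3333.
Sellers' marginal cost at Q' = 5.3333: 68 + 3·5.3333 = 83.9999.
ΔQ = 10 − 5.3333 = 4.6667; wedge = 105 − 83.9999 = 21.0001.
Welfare loss = ½ × 4.6667 × 21.0001 = $49 thousand.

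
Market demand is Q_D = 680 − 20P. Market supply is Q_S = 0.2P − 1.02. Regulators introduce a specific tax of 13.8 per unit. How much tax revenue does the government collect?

In inverse form: demand P = 34 − 0.05Q, supply P = 5.1 + 5Q.
Competitive equilibrium: 34 − 0.05Q = 5.1 + 5Q → Q* = 5.7228, P* = 33.7139.
With the tax, the buyer price exceeds the seller price by 13.8: (34 − 0.05Q) − (5.1 + 5Q) = 13.8 → Q' = 2.9901.
Tax revenue = 13.8 × 2.9901 = 41.26.

41.26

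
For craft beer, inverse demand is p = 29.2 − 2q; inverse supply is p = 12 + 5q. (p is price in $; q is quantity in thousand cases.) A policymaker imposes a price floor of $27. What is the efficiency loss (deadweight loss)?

Competitive equilibrium: 29.2 − 2q = 12 + 5q → q* = 2.4571, p* = 24.2857.
At the floor p = 27, quantity demanded = (29.2 − 27)/2 = 1.1.
Sellers' marginal cost at q' = 1.1: 12 + 5·1.1 = 17.5.
Δq = 2.4571 − 1.1 = 1.3571; wedge = 27 − 17.5 = 9.5.
Welfare loss = ½ × 1.3571 × 9.5 = $6.45 thousand.

$6.45 thousand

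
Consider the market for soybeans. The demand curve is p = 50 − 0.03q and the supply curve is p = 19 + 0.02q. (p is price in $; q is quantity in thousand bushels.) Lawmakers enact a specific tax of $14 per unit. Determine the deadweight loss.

$1960 thousand

Competitive equilibrium: 50 − 0.03q = 19 + 0.02q → q* = 620, p* = 31.4.
With the tax, the buyer price exceeds the seller price by 14: (50 − 0.03q) − (19 + 0.02q) = 14 → q' = 340.
Δq = 620 − 340 = 280; the wedge equals the tax, 14.
Deadweight loss = ½ × 280 × 14 = $1960 thousand.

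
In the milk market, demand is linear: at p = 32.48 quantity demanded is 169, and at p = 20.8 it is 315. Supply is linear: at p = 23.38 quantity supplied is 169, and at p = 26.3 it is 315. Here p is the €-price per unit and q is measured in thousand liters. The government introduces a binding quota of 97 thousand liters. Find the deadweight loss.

Demand slope = (20.8 − 32.48)/(315 − 169) = −0.08, so p = 46 − 0.08q.
Supply slope = (26.3 − 23.38)/(315 − 169) = 0.02, so p = 20 + 0.02q.
Competitive equilibrium: 46 − 0.08q = 20 + 0.02q → q* = 260, p* = 25.2.
At q = 97: demand price = 46 − 0.08·97 = 38.24; supply price = 20 + 0.02·97 = 21.94.
Δq = 260 − 97 = 163; wedge = 38.24 − 21.94 = 16.3.
The triangle = ½ × 163 × 16.3 = €1328.45 thousand.

€1328.45 thousand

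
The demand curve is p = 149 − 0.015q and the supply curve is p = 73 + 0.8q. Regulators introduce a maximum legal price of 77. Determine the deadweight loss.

3173.75

Competitive equilibrium: 149 − 0.015q = 73 + 0.8q → q* = 93.25153, p* = 147.60123.
At the ceiling p = 77, quantity supplied = (77 − 73)/0.8 = 5.
Willingness to pay at q' = 5: 149 − 0.015·5 = 148.925.
Δq = 93.25153 − 5 = 88.25153; wedge = 148.925 − 77 = 71.925.
Welfare loss = ½ × 88.25153 × 71.925 = 3173.75.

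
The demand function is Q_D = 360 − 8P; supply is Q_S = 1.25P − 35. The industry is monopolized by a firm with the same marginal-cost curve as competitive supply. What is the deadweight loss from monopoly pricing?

In inverse form: demand P = 45 − 0.125Q, supply P = 28 + 0.8Q.
Competitive equilibrium: 45 − 0.125Q = 28 + 0.8Q → Q* = 18.3784, P* = 42.7027.
Marginal revenue: MR = 45 − 0.25Q. Set MR = MC: 45 − 0.25Q = 28 + 0.8Q → Q_m = 16.1905.
Price P_m = 45 − 0.125·16.1905 = 42.9762; MC(Q_m) = 28 + 0.8·16.1905 = 40.9524.
Competitive Q* = 18.3784, so ΔQ = 2.1879; wedge = 42.9762 − 40.9524 = 2.0238.
DWL = ½ × 2.1879 × 2.0238 = 2.21.

2.21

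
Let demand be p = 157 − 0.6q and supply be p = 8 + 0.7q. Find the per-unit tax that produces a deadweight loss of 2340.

Competitive equilibrium: 157 − 0.6q = 8 + 0.7q → q* = 114.6154, p* = 88.2308.
A tax t gives Δq = t/1.3 and wedge t, so DWL = t²/2.6.
t²/2.6 = 2340 → t² = 6084 → t = 78.

78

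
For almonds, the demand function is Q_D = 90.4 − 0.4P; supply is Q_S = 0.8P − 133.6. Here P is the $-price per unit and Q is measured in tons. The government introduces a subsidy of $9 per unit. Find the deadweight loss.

In inverse form: demand P = 226 − 2.5Q, supply P = 167 + 1.25Q.
Competitive equilibrium: 226 − 2.5Q = 167 + 1.25Q → Q* = 15.7333, P* = 186.6667.
The subsidy lowers effective supply by 9: P = 158 + 1.25Q.
New quantity: 226 − 2.5Q = 158 + 1.25Q → Q' = 18.1333.
Overproduction ΔQ = 18.1333 − 15.7333 = 2.4; wedge = subsidy = 9.
The triangle = ½ × 2.4 × 9 = $10.80.

$10.80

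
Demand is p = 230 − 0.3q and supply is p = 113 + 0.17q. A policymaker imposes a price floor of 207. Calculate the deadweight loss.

6974.04

Competitive equilibrium: 230 − 0.3q = 113 + 0.17q → q* = 248.93617, p* = 155.31915.
At the floor p = 207, quantity demanded = (230 − 207)/0.3 = 76.66667.
Sellers' marginal cost at q' = 76.66667: 113 + 0.17·76.66667 = 126.03333.
Δq = 248.93617 − 76.66667 = 172.2695; wedge = 207 − 126.03333 = 80.96667.
Welfare loss = ½ × 172.2695 × 80.96667 = 6974.04.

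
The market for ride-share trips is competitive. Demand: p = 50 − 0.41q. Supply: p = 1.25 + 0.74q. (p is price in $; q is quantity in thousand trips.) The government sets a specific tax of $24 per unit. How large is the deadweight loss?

Competitive equilibrium: 50 − 0.41q = 1.25 + 0.74q → q* = 42.3913, p* = 32.61957.
With the tax, the buyer price exceeds the seller price by 24: (50 − 0.41q) − (1.25 + 0.74q) = 24 → q' = 21.52174.
Δq = 42.3913 − 21.52174 = 20.86956; the wedge equals the tax, 24.
DWL = ½ × 20.86956 × 24 = $250.43 thousand.

$250.43 thousand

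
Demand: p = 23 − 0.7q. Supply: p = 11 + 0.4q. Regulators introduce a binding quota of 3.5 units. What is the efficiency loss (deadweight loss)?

30.19

Competitive equilibrium: 23 − 0.7q = 11 + 0.4q → q* = 10.9091, p* = 15.3636.
At q = 3.5: demand price = 23 − 0.7·3.5 = 20.55; supply price = 11 + 0.4·3.5 = 12.4.
Δq = 10.9091 − 3.5 = 7.4091; wedge = 20.55 − 12.4 = 8.15.
Welfare loss = ½ × 7.4091 × 8.15 = 30.19.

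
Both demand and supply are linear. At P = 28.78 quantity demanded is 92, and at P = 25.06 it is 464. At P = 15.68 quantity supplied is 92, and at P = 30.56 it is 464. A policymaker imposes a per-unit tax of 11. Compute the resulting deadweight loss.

1210

Demand slope = (25.06 − 28.78)/(464 − 92) = −0.01, so P = 29.7 − 0.01Q.
Supply slope = (30.56 − 15.68)/(464 − 92) = 0.04, so P = 12 + 0.04Q.
Competitive equilibrium: 29.7 − 0.01Q = 12 + 0.04Q → Q* = 354, P* = 26.16.
With the tax, the buyer price exceeds the seller price by 11: (29.7 − 0.01Q) − (12 + 0.04Q) = 11 → Q' = 134.
ΔQ = 354 − 134 = 220; the wedge equals the tax, 11.
Welfare loss = ½ × 220 × 11 = 1210.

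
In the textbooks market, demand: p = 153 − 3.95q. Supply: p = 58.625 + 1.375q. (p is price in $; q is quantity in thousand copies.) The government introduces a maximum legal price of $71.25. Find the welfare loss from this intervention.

Competitive equilibrium: 153 − 3.95q = 58.625 + 1.375q → q* = 17.723, p* = 82.99413.
At the ceiling p = 71.25, quantity supplied = (71.25 − 58.625)/1.375 = 9.18182.
Willingness to pay at q' = 9.18182: 153 − 3.95·9.18182 = 116.73181.
Δq = 17.723 − 9.18182 = 8.54118; wedge = 116.73181 − 71.25 = 45.48181.
DWL = ½ × 8.54118 × 45.48181 = $194.23 thousand.

$194.23 thousand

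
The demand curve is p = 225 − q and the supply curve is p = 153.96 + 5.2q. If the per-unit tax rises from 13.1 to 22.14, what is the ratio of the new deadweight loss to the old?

2.856

Competitive equilibrium: 225 − q = 153.96 + 5.2q → q* = 11.4581, p* = 213.5419.
For a per-unit tax t: Δq = t/6.2, so DWL = ½·t·(t/6.2) = t²/12.4.
At t = 13.1: DWL = 13.840. At t = 22.14: DWL = 39.531.
Ratio = (22.14/13.1)² = 2.856.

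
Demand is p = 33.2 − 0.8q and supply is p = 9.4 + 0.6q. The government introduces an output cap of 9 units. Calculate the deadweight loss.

Competitive equilibrium: 33.2 − 0.8q = 9.4 + 0.6q → q* = 17, p* = 19.6.
At q = 9: demand price = 33.2 − 0.8·9 = 26; supply price = 9.4 + 0.6·9 = 14.8.
Δq = 17 − 9 = 8; wedge = 26 − 14.8 = 11.2.
Deadweight loss = ½ × 8 × 11.2 = 44.80.

44.80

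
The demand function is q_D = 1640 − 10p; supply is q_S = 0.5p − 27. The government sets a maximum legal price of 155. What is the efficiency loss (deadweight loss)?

In inverse form: demand p = 164 − 0.1q, supply p = 54 + 2q.
Competitive equilibrium: 164 − 0.1q = 54 + 2q → q* = 52.381, p* = 158.7619.
At the ceiling p = 155, quantity supplied = (155 − 54)/2 = 50.5.
Willingness to pay at q' = 50.5: 164 − 0.1·50.5 = 158.95.
Δq = 52.381 − 50.5 = 1.881; wedge = 158.95 − 155 = 3.95.
DWL = ½ × 1.881 × 3.95 = 3.71.

3.71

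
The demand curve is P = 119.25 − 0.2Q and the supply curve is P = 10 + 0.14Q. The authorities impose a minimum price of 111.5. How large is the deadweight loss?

Competitive equilibrium: 119.25 − 0.2Q = 10 + 0.14Q → Q* = 321.32353, P* = 54.98529.
At the floor P = 111.5, quantity demanded = (119.25 − 111.5)/0.2 = 38.75.
Sellers' marginal cost at Q' = 38.75: 10 + 0.14·38.75 = 15.425.
ΔQ = 321.32353 − 38.75 = 282.57353; wedge = 111.5 − 15.425 = 96.075.
DWL = ½ × 282.57353 × 96.075 = 13574.13.

13574.13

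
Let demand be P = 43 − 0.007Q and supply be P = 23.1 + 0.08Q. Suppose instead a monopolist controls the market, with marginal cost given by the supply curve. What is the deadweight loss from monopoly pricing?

Competitive equilibrium: 43 − 0.007Q = 23.1 + 0.08Q → Q* = 228.7356, P* = 41.3989.
Marginal revenue: MR = 43 − 0.014Q. Set MR = MC: 43 − 0.014Q = 23.1 + 0.08Q → Q_m = 211.7021.
Price P_m = 43 − 0.007·211.7021 = 41.5181; MC(Q_m) = 23.1 + 0.08·211.7021 = 40.0362.
Competitive Q* = 228.7356, so ΔQ = 17.0335; wedge = 41.5181 − 40.0362 = 1.4819.
The triangle = ½ × 17.0335 × 1.4819 = 12.62.

12.62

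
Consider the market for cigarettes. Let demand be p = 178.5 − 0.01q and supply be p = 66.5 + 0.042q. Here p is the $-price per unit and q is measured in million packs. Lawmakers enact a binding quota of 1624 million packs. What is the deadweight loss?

Competitive equilibrium: 178.5 − 0.01q = 66.5 + 0.042q → q* = 2153.8462, p* = 156.9615.
At q = 1624: demand price = 178.5 − 0.01·1624 = 162.26; supply price = 66.5 + 0.042·1624 = 134.708.
Δq = 2153.8462 − 1624 = 529.8462; wedge = 162.26 − 134.708 = 27.552.
Deadweight loss = ½ × 529.8462 × 27.552 = $7299.16 million.

$7299.16 million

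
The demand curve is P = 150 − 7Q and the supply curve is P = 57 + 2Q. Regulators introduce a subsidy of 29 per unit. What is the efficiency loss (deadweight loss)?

46.72

Competitive equilibrium: 150 − 7Q = 57 + 2Q → Q* = 10.3333, P* = 77.6667.
The subsidy lowers effective supply by 29: P = 28 + 2Q.
New quantity: 150 − 7Q = 28 + 2Q → Q' = 13.5556.
Overproduction ΔQ = 13.5556 − 10.3333 = 3.2223; wedge = subsidy = 29.
The triangle = ½ × 3.2223 × 29 = 46.72.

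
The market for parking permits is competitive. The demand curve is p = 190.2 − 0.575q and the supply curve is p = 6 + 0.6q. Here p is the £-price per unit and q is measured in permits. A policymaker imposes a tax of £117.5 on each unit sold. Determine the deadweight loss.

Competitive equilibrium: 190.2 − 0.575q = 6 + 0.6q → q* = 156.766, p* = 100.0596.
With the tax, the buyer price exceeds the seller price by 117.5: (190.2 − 0.575q) − (6 + 0.6q) = 117.5 → q' = 56.766.
Δq = 156.766 − 56.766 = 100; the wedge equals the tax, 117.5.
The triangle = ½ × 100 × 117.5 = £5875.

£5875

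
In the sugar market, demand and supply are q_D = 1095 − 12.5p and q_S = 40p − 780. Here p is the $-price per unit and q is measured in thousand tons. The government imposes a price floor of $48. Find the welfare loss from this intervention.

$1238.17 thousand

In inverse form: demand p = 87.6 − 0.08q, supply p = 19.5 + 0.025q.
Competitive equilibrium: 87.6 − 0.08q = 19.5 + 0.025q → q* = 648.5714, p* = 35.7143.
At the floor p = 48, quantity demanded = (87.6 − 48)/0.08 = 495.
Sellers' marginal cost at q' = 495: 19.5 + 0.025·495 = 31.875.
Δq = 648.5714 − 495 = 153.5714; wedge = 48 − 31.875 = 16.125.
Deadweight loss = ½ × 153.5714 × 16.125 = $1238.17 thousand.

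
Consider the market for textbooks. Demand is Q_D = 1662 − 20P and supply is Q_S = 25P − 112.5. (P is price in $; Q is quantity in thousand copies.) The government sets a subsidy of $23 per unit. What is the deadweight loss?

In inverse form: demand P = 83.1 − 0.05Q, supply P = 4.5 + 0.04Q.
Competitive equilibrium: 83.1 − 0.05Q = 4.5 + 0.04Q → Q* = 873.3333, P* = 39.4333.
The subsidy lowers effective supply by 23: P = 0.04Q − 18.5.
New quantity: 83.1 − 0.05Q = 0.04Q − 18.5 → Q' = 1128.8889.
Overproduction ΔQ = 1128.8889 − 873.3333 = 255.5556; wedge = subsidy = 23.
Welfare loss = ½ × 255.5556 × 23 = $2938.89 thousand.

$2938.89 thousand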